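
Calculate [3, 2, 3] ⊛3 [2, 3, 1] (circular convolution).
Use y[k] = Σ_j u[j]·v[(k-j) mod 3]. y[0] = 3×2 + 2×1 + 3×3 = 17; y[1] = 3×3 + 2×2 + 3×1 = 16; y[2] = 3×1 + 2×3 + 3×2 = 15. Result: [17, 16, 15]

[17, 16, 15]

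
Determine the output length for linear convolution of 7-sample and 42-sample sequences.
Linear/full convolution length: m + n - 1 = 7 + 42 - 1 = 48

48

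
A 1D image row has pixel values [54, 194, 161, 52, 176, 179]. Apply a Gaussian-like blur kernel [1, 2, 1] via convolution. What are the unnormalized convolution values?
Convolve image row [54, 194, 161, 52, 176, 179] with kernel [1, 2, 1]: y[0] = 54×1 = 54; y[1] = 54×2 + 194×1 = 302; y[2] = 54×1 + 194×2 + 161×1 = 603; y[3] = 194×1 + 161×2 + 52×1 = 568; y[4] = 161×1 + 52×2 + 176×1 = 441; y[5] = 52×1 + 176×2 + 179×1 = 583; y[6] = 176×1 + 179×2 = 534; y[7] = 179×1 = 179 → [54, 302, 603, 568, 441, 583, 534, 179]. Normalization factor = sum(kernel) = 4.

[54, 302, 603, 568, 441, 583, 534, 179]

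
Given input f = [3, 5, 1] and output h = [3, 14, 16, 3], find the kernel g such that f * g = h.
Output length 4 = len(f) + len(g) - 1 ⇒ len(g) = 2. Solve g forward using g[k] = (h[k] - Σ_{i≥1} f[i]·g[k-i]) / f[0]: g[0] = h[0] / f[0] = 3 / 3 = 1; g[1] = (h[1] - 5×1) / f[0] = (14 - 5×1) / 3 = 3. So g = [1, 3]. Forward-check [3, 5, 1] * [1, 3]: h[0] = 3×1 = 3; h[1] = 3×3 + 5×1 = 14; h[2] = 5×3 + 1×1 = 16; h[3] = 1×3 = 3 → [3, 14, 16, 3] ✓

[1, 3]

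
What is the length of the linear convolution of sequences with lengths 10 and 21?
Linear/full convolution length: m + n - 1 = 10 + 21 - 1 = 30

30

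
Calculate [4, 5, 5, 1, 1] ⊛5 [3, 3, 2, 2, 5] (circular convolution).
Use y[k] = Σ_j s[j]·t[(k-j) mod 5]. y[0] = 4×3 + 5×5 + 5×2 + 1×2 + 1×3 = 52; y[1] = 4×3 + 5×3 + 5×5 + 1×2 + 1×2 = 56; y[2] = 4×2 + 5×3 + 5×3 + 1×5 + 1×2 = 45; y[3] = 4×2 + 5×2 + 5×3 + 1×3 + 1×5 = 41; y[4] = 4×5 + 5×2 + 5×2 + 1×3 + 1×3 = 46. Result: [52, 56, 45, 41, 46]

[52, 56, 45, 41, 46]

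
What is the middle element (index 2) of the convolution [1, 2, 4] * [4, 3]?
Use y[k] = Σ_i a[i]·b[k-i] at k=2. y[2] = 2×3 + 4×4 = 22

22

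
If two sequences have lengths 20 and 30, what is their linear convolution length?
Linear/full convolution length: m + n - 1 = 20 + 30 - 1 = 49

49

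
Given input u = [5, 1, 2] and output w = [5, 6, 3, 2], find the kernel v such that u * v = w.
Output length 4 = len(u) + len(v) - 1 ⇒ len(v) = 2. Solve v forward using v[k] = (w[k] - Σ_{i≥1} u[i]·v[k-i]) / u[0]: v[0] = w[0] / u[0] = 5 / 5 = 1; v[1] = (w[1] - 1×1) / u[0] = (6 - 1×1) / 5 = 1. So v = [1, 1]. Forward-check [5, 1, 2] * [1, 1]: w[0] = 5×1 = 5; w[1] = 5×1 + 1×1 = 6; w[2] = 1×1 + 2×1 = 3; w[3] = 2×1 = 2 → [5, 6, 3, 2] ✓

[1, 1]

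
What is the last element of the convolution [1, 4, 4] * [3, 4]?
Use y[k] = Σ_i a[i]·b[k-i] at k=3. y[3] = 4×4 = 16

16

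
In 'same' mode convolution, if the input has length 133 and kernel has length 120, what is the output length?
'Same' mode returns an output with the same length as the input: 133

133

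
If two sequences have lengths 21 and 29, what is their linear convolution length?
Linear/full convolution length: m + n - 1 = 21 + 29 - 1 = 49

49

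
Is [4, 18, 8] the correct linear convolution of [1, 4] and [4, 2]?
Recompute linear convolution of [1, 4] and [4, 2]: y[0] = 1×4 = 4; y[1] = 1×2 + 4×4 = 18; y[2] = 4×2 = 8 → [4, 18, 8]. Given [4, 18, 8] matches, so answer: Yes

Yes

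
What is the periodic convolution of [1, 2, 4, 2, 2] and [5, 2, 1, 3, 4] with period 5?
Use y[k] = Σ_j s[j]·t[(k-j) mod 5]. y[0] = 1×5 + 2×4 + 4×3 + 2×1 + 2×2 = 31; y[1] = 1×2 + 2×5 + 4×4 + 2×3 + 2×1 = 36; y[2] = 1×1 + 2×2 + 4×5 + 2×4 + 2×3 = 39; y[3] = 1×3 + 2×1 + 4×2 + 2×5 + 2×4 = 31; y[4] = 1×4 + 2×3 + 4×1 + 2×2 + 2×5 = 28. Result: [31, 36, 39, 31, 28]

[31, 36, 39, 31, 28]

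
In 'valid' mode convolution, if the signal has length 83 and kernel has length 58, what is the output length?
'Valid' mode counts only positions where the kernel fully overlaps the signal: m - n + 1 = 83 - 58 + 1 = 26

26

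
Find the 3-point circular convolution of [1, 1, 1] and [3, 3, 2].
Use y[k] = Σ_j f[j]·g[(k-j) mod 3]. y[0] = 1×3 + 1×2 + 1×3 = 8; y[1] = 1×3 + 1×3 + 1×2 = 8; y[2] = 1×2 + 1×3 + 1×3 = 8. Result: [8, 8, 8]

[8, 8, 8]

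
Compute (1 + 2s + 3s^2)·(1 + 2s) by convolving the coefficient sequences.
Ascending coefficients: a = [1, 2, 3], b = [1, 2]. c[0] = 1×1 = 1; c[1] = 1×2 + 2×1 = 4; c[2] = 2×2 + 3×1 = 7; c[3] = 3×2 = 6. Result coefficients: [1, 4, 7, 6] → 1 + 4s + 7s^2 + 6s^3

1 + 4s + 7s^2 + 6s^3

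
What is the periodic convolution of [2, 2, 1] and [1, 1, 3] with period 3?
Use y[k] = Σ_j u[j]·v[(k-j) mod 3]. y[0] = 2×1 + 2×3 + 1×1 = 9; y[1] = 2×1 + 2×1 + 1×3 = 7; y[2] = 2×3 + 2×1 + 1×1 = 9. Result: [9, 7, 9]

[9, 7, 9]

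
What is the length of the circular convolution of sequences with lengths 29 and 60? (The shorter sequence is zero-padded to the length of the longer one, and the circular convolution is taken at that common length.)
Circular convolution (zero-padding the shorter input) has length max(m, n) = max(29, 60) = 60

60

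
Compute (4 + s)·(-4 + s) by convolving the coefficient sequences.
Ascending coefficients: a = [4, 1], b = [-4, 1]. c[0] = 4×-4 = -16; c[1] = 4×1 + 1×-4 = 0; c[2] = 1×1 = 1. Result coefficients: [-16, 0, 1] → -16 + s^2

-16 + s^2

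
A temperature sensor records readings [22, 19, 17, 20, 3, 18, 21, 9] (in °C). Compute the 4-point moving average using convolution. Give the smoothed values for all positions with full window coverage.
4-point moving average kernel = [1, 1, 1, 1]. Apply in 'valid' mode (full window coverage): avg[0] = (22 + 19 + 17 + 20) / 4 = 19.5; avg[1] = (19 + 17 + 20 + 3) / 4 = 14.75; avg[2] = (17 + 20 + 3 + 18) / 4 = 14.5; avg[3] = (20 + 3 + 18 + 21) / 4 = 15.5; avg[4] = (3 + 18 + 21 + 9) / 4 = 12.75. Smoothed values: [19.5, 14.75, 14.5, 15.5, 12.75]

[19.5, 14.75, 14.5, 15.5, 12.75]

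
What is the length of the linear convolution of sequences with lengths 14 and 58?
Linear/full convolution length: m + n - 1 = 14 + 58 - 1 = 71

71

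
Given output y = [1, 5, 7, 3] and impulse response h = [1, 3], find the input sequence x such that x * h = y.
Deconvolve y=[1, 5, 7, 3] by h=[1, 3]. Since h[0]=1, solve forward: x[0] = y[0] / 1 = 1; x[1] = (y[1] - 1×3) / 1 = 2; x[2] = (y[2] - 2×3) / 1 = 1. So x = [1, 2, 1]. Check by forward convolution: y[0] = 1×1 = 1; y[1] = 1×3 + 2×1 = 5; y[2] = 2×3 + 1×1 = 7; y[3] = 1×3 = 3

[1, 2, 1]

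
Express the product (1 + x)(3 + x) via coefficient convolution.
Ascending coefficients: a = [1, 1], b = [3, 1]. c[0] = 1×3 = 3; c[1] = 1×1 + 1×3 = 4; c[2] = 1×1 = 1. Result coefficients: [3, 4, 1] → 3 + 4x + x^2

3 + 4x + x^2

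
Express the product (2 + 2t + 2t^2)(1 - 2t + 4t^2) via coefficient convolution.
Ascending coefficients: a = [2, 2, 2], b = [1, -2, 4]. c[0] = 2×1 = 2; c[1] = 2×-2 + 2×1 = -2; c[2] = 2×4 + 2×-2 + 2×1 = 6; c[3] = 2×4 + 2×-2 = 4; c[4] = 2×4 = 8. Result coefficients: [2, -2, 6, 4, 8] → 2 - 2t + 6t^2 + 4t^3 + 8t^4

2 - 2t + 6t^2 + 4t^3 + 8t^4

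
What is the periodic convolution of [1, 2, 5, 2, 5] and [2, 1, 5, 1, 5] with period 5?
Use y[k] = Σ_j x[j]·h[(k-j) mod 5]. y[0] = 1×2 + 2×5 + 5×1 + 2×5 + 5×1 = 32; y[1] = 1×1 + 2×2 + 5×5 + 2×1 + 5×5 = 57; y[2] = 1×5 + 2×1 + 5×2 + 2×5 + 5×1 = 32; y[3] = 1×1 + 2×5 + 5×1 + 2×2 + 5×5 = 45; y[4] = 1×5 + 2×1 + 5×5 + 2×1 + 5×2 = 44. Result: [32, 57, 32, 45, 44]

[32, 57, 32, 45, 44]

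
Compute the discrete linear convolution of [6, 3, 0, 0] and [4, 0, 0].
y[0] = 6×4 = 24; y[1] = 6×0 + 3×4 = 12; y[2] = 6×0 + 3×0 + 0×4 = 0; y[3] = 3×0 + 0×0 + 0×4 = 0; y[4] = 0×0 + 0×0 = 0; y[5] = 0×0 = 0

[24, 12, 0, 0, 0, 0]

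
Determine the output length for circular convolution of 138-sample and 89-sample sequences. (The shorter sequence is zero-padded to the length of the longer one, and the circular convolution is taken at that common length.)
Circular convolution (zero-padding the shorter input) has length max(m, n) = max(138, 89) = 138

138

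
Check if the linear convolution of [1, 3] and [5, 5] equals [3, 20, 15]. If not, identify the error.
Recompute linear convolution of [1, 3] and [5, 5]: y[0] = 1×5 = 5; y[1] = 1×5 + 3×5 = 20; y[2] = 3×5 = 15 → [5, 20, 15]. Compare to given [3, 20, 15]: they differ at index 0: given 3, correct 5, so answer: No

No. Error at index 0: given 3, correct 5.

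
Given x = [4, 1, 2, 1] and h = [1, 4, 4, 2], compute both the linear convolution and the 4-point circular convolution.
Linear: y_lin[0] = 4×1 = 4; y_lin[1] = 4×4 + 1×1 = 17; y_lin[2] = 4×4 + 1×4 + 2×1 = 22; y_lin[3] = 4×2 + 1×4 + 2×4 + 1×1 = 21; y_lin[4] = 1×2 + 2×4 + 1×4 = 14; y_lin[5] = 2×2 + 1×4 = 8; y_lin[6] = 1×2 = 2 → [4, 17, 22, 21, 14, 8, 2]. Circular (length 4): y[0] = 4×1 + 1×2 + 2×4 + 1×4 = 18; y[1] = 4×4 + 1×1 + 2×2 + 1×4 = 25; y[2] = 4×4 + 1×4 + 2×1 + 1×2 = 24; y[3] = 4×2 + 1×4 + 2×4 + 1×1 = 21 → [18, 25, 24, 21]

Linear: [4, 17, 22, 21, 14, 8, 2], Circular: [18, 25, 24, 21]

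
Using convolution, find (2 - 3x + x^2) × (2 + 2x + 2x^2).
Ascending coefficients: a = [2, -3, 1], b = [2, 2, 2]. c[0] = 2×2 = 4; c[1] = 2×2 + -3×2 = -2; c[2] = 2×2 + -3×2 + 1×2 = 0; c[3] = -3×2 + 1×2 = -4; c[4] = 1×2 = 2. Result coefficients: [4, -2, 0, -4, 2] → 4 - 2x - 4x^3 + 2x^4

4 - 2x - 4x^3 + 2x^4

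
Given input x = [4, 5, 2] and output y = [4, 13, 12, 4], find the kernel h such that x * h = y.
Output length 4 = len(x) + len(h) - 1 ⇒ len(h) = 2. Solve h forward using h[k] = (y[k] - Σ_{i≥1} x[i]·h[k-i]) / x[0]: h[0] = y[0] / x[0] = 4 / 4 = 1; h[1] = (y[1] - 5×1) / x[0] = (13 - 5×1) / 4 = 2. So h = [1, 2]. Forward-check [4, 5, 2] * [1, 2]: y[0] = 4×1 = 4; y[1] = 4×2 + 5×1 = 13; y[2] = 5×2 + 2×1 = 12; y[3] = 2×2 = 4 → [4, 13, 12, 4] ✓

[1, 2]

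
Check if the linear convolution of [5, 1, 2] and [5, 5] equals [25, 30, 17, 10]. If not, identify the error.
Recompute linear convolution of [5, 1, 2] and [5, 5]: y[0] = 5×5 = 25; y[1] = 5×5 + 1×5 = 30; y[2] = 1×5 + 2×5 = 15; y[3] = 2×5 = 10 → [25, 30, 15, 10]. Compare to given [25, 30, 17, 10]: they differ at index 2: given 17, correct 15, so answer: No

No. Error at index 2: given 17, correct 15.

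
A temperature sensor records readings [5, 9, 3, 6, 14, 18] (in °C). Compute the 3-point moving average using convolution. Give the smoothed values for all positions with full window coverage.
3-point moving average kernel = [1, 1, 1]. Apply in 'valid' mode (full window coverage): avg[0] = (5 + 9 + 3) / 3 = 5.67; avg[1] = (9 + 3 + 6) / 3 = 6.0; avg[2] = (3 + 6 + 14) / 3 = 7.67; avg[3] = (6 + 14 + 18) / 3 = 12.67. Smoothed values: [5.67, 6.0, 7.67, 12.67]

[5.67, 6.0, 7.67, 12.67]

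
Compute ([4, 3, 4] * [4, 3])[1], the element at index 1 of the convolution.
Use y[k] = Σ_i a[i]·b[k-i] at k=1. y[1] = 4×3 + 3×4 = 24

24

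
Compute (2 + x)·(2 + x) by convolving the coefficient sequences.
Ascending coefficients: a = [2, 1], b = [2, 1]. c[0] = 2×2 = 4; c[1] = 2×1 + 1×2 = 4; c[2] = 1×1 = 1. Result coefficients: [4, 4, 1] → 4 + 4x + x^2

4 + 4x + x^2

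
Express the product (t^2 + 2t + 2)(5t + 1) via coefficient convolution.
Ascending coefficients: a = [2, 2, 1], b = [1, 5]. c[0] = 2×1 = 2; c[1] = 2×5 + 2×1 = 12; c[2] = 2×5 + 1×1 = 11; c[3] = 1×5 = 5. Result coefficients: [2, 12, 11, 5] → 5t^3 + 11t^2 + 12t + 2

5t^3 + 11t^2 + 12t + 2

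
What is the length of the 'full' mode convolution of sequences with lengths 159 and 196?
Linear/full convolution length: m + n - 1 = 159 + 196 - 1 = 354

354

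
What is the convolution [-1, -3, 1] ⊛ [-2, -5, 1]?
y[0] = -1×-2 = 2; y[1] = -1×-5 + -3×-2 = 11; y[2] = -1×1 + -3×-5 + 1×-2 = 12; y[3] = -3×1 + 1×-5 = -8; y[4] = 1×1 = 1

[2, 11, 12, -8, 1]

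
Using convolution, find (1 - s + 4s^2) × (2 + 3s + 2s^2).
Ascending coefficients: a = [1, -1, 4], b = [2, 3, 2]. c[0] = 1×2 = 2; c[1] = 1×3 + -1×2 = 1; c[2] = 1×2 + -1×3 + 4×2 = 7; c[3] = -1×2 + 4×3 = 10; c[4] = 4×2 = 8. Result coefficients: [2, 1, 7, 10, 8] → 2 + s + 7s^2 + 10s^3 + 8s^4

2 + s + 7s^2 + 10s^3 + 8s^4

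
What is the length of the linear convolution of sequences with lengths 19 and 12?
Linear/full convolution length: m + n - 1 = 19 + 12 - 1 = 30

30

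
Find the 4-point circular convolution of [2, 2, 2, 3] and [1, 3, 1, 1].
Use y[k] = Σ_j s[j]·t[(k-j) mod 4]. y[0] = 2×1 + 2×1 + 2×1 + 3×3 = 15; y[1] = 2×3 + 2×1 + 2×1 + 3×1 = 13; y[2] = 2×1 + 2×3 + 2×1 + 3×1 = 13; y[3] = 2×1 + 2×1 + 2×3 + 3×1 = 13. Result: [15, 13, 13, 13]

[15, 13, 13, 13]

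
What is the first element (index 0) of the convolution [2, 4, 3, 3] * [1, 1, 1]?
Use y[k] = Σ_i a[i]·b[k-i] at k=0. y[0] = 2×1 = 2

2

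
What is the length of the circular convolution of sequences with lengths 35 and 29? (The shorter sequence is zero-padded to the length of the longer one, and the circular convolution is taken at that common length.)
Circular convolution (zero-padding the shorter input) has length max(m, n) = max(35, 29) = 35

35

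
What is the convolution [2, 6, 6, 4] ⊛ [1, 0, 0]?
y[0] = 2×1 = 2; y[1] = 2×0 + 6×1 = 6; y[2] = 2×0 + 6×0 + 6×1 = 6; y[3] = 6×0 + 6×0 + 4×1 = 4; y[4] = 6×0 + 4×0 = 0; y[5] = 4×0 = 0

[2, 6, 6, 4, 0, 0]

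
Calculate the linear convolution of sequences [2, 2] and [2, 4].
y[0] = 2×2 = 4; y[1] = 2×4 + 2×2 = 12; y[2] = 2×4 = 8

[4, 12, 8]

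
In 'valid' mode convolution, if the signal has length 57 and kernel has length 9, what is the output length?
'Valid' mode counts only positions where the kernel fully overlaps the signal: m - n + 1 = 57 - 9 + 1 = 49

49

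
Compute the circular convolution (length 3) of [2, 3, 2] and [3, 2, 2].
Use y[k] = Σ_j s[j]·t[(k-j) mod 3]. y[0] = 2×3 + 3×2 + 2×2 = 16; y[1] = 2×2 + 3×3 + 2×2 = 17; y[2] = 2×2 + 3×2 + 2×3 = 16. Result: [16, 17, 16]

[16, 17, 16]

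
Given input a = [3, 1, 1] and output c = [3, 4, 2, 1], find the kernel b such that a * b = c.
Output length 4 = len(a) + len(b) - 1 ⇒ len(b) = 2. Solve b forward using b[k] = (c[k] - Σ_{i≥1} a[i]·b[k-i]) / a[0]: b[0] = c[0] / a[0] = 3 / 3 = 1; b[1] = (c[1] - 1×1) / a[0] = (4 - 1×1) / 3 = 1. So b = [1, 1]. Forward-check [3, 1, 1] * [1, 1]: c[0] = 3×1 = 3; c[1] = 3×1 + 1×1 = 4; c[2] = 1×1 + 1×1 = 2; c[3] = 1×1 = 1 → [3, 4, 2, 1] ✓

[1, 1]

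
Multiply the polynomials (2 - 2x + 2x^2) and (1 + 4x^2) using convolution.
Ascending coefficients: a = [2, -2, 2], b = [1, 0, 4]. c[0] = 2×1 = 2; c[1] = 2×0 + -2×1 = -2; c[2] = 2×4 + -2×0 + 2×1 = 10; c[3] = -2×4 + 2×0 = -8; c[4] = 2×4 = 8. Result coefficients: [2, -2, 10, -8, 8] → 2 - 2x + 10x^2 - 8x^3 + 8x^4

2 - 2x + 10x^2 - 8x^3 + 8x^4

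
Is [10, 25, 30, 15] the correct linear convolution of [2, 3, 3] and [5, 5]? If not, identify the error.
Recompute linear convolution of [2, 3, 3] and [5, 5]: y[0] = 2×5 = 10; y[1] = 2×5 + 3×5 = 25; y[2] = 3×5 + 3×5 = 30; y[3] = 3×5 = 15 → [10, 25, 30, 15]. Given [10, 25, 30, 15] matches, so answer: Yes

Yes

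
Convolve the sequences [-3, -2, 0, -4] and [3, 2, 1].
y[0] = -3×3 = -9; y[1] = -3×2 + -2×3 = -12; y[2] = -3×1 + -2×2 + 0×3 = -7; y[3] = -2×1 + 0×2 + -4×3 = -14; y[4] = 0×1 + -4×2 = -8; y[5] = -4×1 = -4

[-9, -12, -7, -14, -8, -4]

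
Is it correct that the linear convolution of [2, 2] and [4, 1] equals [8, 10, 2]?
Recompute linear convolution of [2, 2] and [4, 1]: y[0] = 2×4 = 8; y[1] = 2×1 + 2×4 = 10; y[2] = 2×1 = 2 → [8, 10, 2]. Given [8, 10, 2] matches, so answer: Yes

Yes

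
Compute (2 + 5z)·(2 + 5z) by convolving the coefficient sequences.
Ascending coefficients: a = [2, 5], b = [2, 5]. c[0] = 2×2 = 4; c[1] = 2×5 + 5×2 = 20; c[2] = 5×5 = 25. Result coefficients: [4, 20, 25] → 4 + 20z + 25z^2

4 + 20z + 25z^2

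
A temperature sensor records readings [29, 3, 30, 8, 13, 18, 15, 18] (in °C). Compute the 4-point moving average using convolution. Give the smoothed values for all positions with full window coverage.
4-point moving average kernel = [1, 1, 1, 1]. Apply in 'valid' mode (full window coverage): avg[0] = (29 + 3 + 30 + 8) / 4 = 17.5; avg[1] = (3 + 30 + 8 + 13) / 4 = 13.5; avg[2] = (30 + 8 + 13 + 18) / 4 = 17.25; avg[3] = (8 + 13 + 18 + 15) / 4 = 13.5; avg[4] = (13 + 18 + 15 + 18) / 4 = 16.0. Smoothed values: [17.5, 13.5, 17.25, 13.5, 16.0]

[17.5, 13.5, 17.25, 13.5, 16.0]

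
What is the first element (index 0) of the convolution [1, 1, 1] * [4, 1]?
Use y[k] = Σ_i a[i]·b[k-i] at k=0. y[0] = 1×4 = 4

4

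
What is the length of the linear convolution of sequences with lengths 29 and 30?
Linear/full convolution length: m + n - 1 = 29 + 30 - 1 = 58

58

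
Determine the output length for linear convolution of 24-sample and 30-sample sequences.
Linear/full convolution length: m + n - 1 = 24 + 30 - 1 = 53

53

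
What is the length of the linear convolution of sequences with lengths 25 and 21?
Linear/full convolution length: m + n - 1 = 25 + 21 - 1 = 45

45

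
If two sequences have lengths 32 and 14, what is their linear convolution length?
Linear/full convolution length: m + n - 1 = 32 + 14 - 1 = 45

45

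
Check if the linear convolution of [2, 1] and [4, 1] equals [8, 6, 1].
Recompute linear convolution of [2, 1] and [4, 1]: y[0] = 2×4 = 8; y[1] = 2×1 + 1×4 = 6; y[2] = 1×1 = 1 → [8, 6, 1]. Given [8, 6, 1] matches, so answer: Yes

Yes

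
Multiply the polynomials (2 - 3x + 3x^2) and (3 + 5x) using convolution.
Ascending coefficients: a = [2, -3, 3], b = [3, 5]. c[0] = 2×3 = 6; c[1] = 2×5 + -3×3 = 1; c[2] = -3×5 + 3×3 = -6; c[3] = 3×5 = 15. Result coefficients: [6, 1, -6, 15] → 6 + x - 6x^2 + 15x^3

6 + x - 6x^2 + 15x^3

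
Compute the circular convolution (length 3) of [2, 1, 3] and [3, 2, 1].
Use y[k] = Σ_j u[j]·v[(k-j) mod 3]. y[0] = 2×3 + 1×1 + 3×2 = 13; y[1] = 2×2 + 1×3 + 3×1 = 10; y[2] = 2×1 + 1×2 + 3×3 = 13. Result: [13, 10, 13]

[13, 10, 13]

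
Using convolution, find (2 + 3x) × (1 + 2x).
Ascending coefficients: a = [2, 3], b = [1, 2]. c[0] = 2×1 = 2; c[1] = 2×2 + 3×1 = 7; c[2] = 3×2 = 6. Result coefficients: [2, 7, 6] → 2 + 7x + 6x^2

2 + 7x + 6x^2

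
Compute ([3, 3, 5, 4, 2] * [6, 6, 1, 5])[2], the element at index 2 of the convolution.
Use y[k] = Σ_i a[i]·b[k-i] at k=2. y[2] = 3×1 + 3×6 + 5×6 = 51

51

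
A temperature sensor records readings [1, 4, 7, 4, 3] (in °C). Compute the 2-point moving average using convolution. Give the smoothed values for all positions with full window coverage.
2-point moving average kernel = [1, 1]. Apply in 'valid' mode (full window coverage): avg[0] = (1 + 4) / 2 = 2.5; avg[1] = (4 + 7) / 2 = 5.5; avg[2] = (7 + 4) / 2 = 5.5; avg[3] = (4 + 3) / 2 = 3.5. Smoothed values: [2.5, 5.5, 5.5, 3.5]

[2.5, 5.5, 5.5, 3.5]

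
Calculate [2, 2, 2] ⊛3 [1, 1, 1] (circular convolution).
Use y[k] = Σ_j a[j]·b[(k-j) mod 3]. y[0] = 2×1 + 2×1 + 2×1 = 6; y[1] = 2×1 + 2×1 + 2×1 = 6; y[2] = 2×1 + 2×1 + 2×1 = 6. Result: [6, 6, 6]

[6, 6, 6]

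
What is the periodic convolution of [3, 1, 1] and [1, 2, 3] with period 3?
Use y[k] = Σ_j f[j]·g[(k-j) mod 3]. y[0] = 3×1 + 1×3 + 1×2 = 8; y[1] = 3×2 + 1×1 + 1×3 = 10; y[2] = 3×3 + 1×2 + 1×1 = 12. Result: [8, 10, 12]

[8, 10, 12]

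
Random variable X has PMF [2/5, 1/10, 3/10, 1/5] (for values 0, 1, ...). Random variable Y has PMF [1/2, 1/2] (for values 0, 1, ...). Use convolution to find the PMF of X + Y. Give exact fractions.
P(X+Y=k) = Σ_i P(X=i)·P(Y=k-i) — a convolution of [2/5, 1/10, 3/10, 1/5] and [1/2, 1/2]. P(X+Y=0) = (2/5)×(1/2) = 1/5; P(X+Y=1) = (2/5)×(1/2) + (1/10)×(1/2) = 1/5 + 1/20 = 1/4; P(X+Y=2) = (1/10)×(1/2) + (3/10)×(1/2) = 1/20 + 3/20 = 1/5; P(X+Y=3) = (3/10)×(1/2) + (1/5)×(1/2) = 3/20 + 1/10 = 1/4; P(X+Y=4) = (1/5)×(1/2) = 1/10. PMF: [1/5, 1/4, 1/5, 1/4, 1/10] (sums to 1 ✓)

[1/5, 1/4, 1/5, 1/4, 1/10]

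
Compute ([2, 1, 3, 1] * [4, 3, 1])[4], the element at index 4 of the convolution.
Use y[k] = Σ_i a[i]·b[k-i] at k=4. y[4] = 3×1 + 1×3 = 6

6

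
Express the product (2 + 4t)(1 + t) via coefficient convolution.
Ascending coefficients: a = [2, 4], b = [1, 1]. c[0] = 2×1 = 2; c[1] = 2×1 + 4×1 = 6; c[2] = 4×1 = 4. Result coefficients: [2, 6, 4] → 2 + 6t + 4t^2

2 + 6t + 4t^2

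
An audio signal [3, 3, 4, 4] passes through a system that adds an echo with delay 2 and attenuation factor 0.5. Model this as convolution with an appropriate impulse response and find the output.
Direct-path + delayed-attenuated-path model → impulse response h = [1, 0, 0.5] (1 at lag 0, 0.5 at lag 2). Output y[n] = x[n] + 0.5·x[n - 2] (with x[n] = 0 outside 0..3): y[0] = 3 + 0.5×0 = 3; y[1] = 3 + 0.5×0 = 3; y[2] = 4 + 0.5×3 = 5.5; y[3] = 4 + 0.5×3 = 5.5; y[4] = 0 + 0.5×4 = 2.0; y[5] = 0 + 0.5×4 = 2.0. So y = [3, 3, 5.5, 5.5, 2.0, 2.0]

[3, 3, 5.5, 5.5, 2.0, 2.0]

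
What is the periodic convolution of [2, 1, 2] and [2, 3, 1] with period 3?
Use y[k] = Σ_j x[j]·h[(k-j) mod 3]. y[0] = 2×2 + 1×1 + 2×3 = 11; y[1] = 2×3 + 1×2 + 2×1 = 10; y[2] = 2×1 + 1×3 + 2×2 = 9. Result: [11, 10, 9]

[11, 10, 9]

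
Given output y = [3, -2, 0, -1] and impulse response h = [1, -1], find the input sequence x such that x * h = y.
Deconvolve y=[3, -2, 0, -1] by h=[1, -1]. Since h[0]=1, solve forward: x[0] = y[0] / 1 = 3; x[1] = (y[1] - 3×-1) / 1 = 1; x[2] = (y[2] - 1×-1) / 1 = 1. So x = [3, 1, 1]. Check by forward convolution: y[0] = 3×1 = 3; y[1] = 3×-1 + 1×1 = -2; y[2] = 1×-1 + 1×1 = 0; y[3] = 1×-1 = -1

[3, 1, 1]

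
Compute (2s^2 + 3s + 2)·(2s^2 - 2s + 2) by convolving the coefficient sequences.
Ascending coefficients: a = [2, 3, 2], b = [2, -2, 2]. c[0] = 2×2 = 4; c[1] = 2×-2 + 3×2 = 2; c[2] = 2×2 + 3×-2 + 2×2 = 2; c[3] = 3×2 + 2×-2 = 2; c[4] = 2×2 = 4. Result coefficients: [4, 2, 2, 2, 4] → 4s^4 + 2s^3 + 2s^2 + 2s + 4

4s^4 + 2s^3 + 2s^2 + 2s + 4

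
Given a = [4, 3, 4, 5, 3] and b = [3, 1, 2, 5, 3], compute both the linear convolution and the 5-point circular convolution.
Linear: y_lin[0] = 4×3 = 12; y_lin[1] = 4×1 + 3×3 = 13; y_lin[2] = 4×2 + 3×1 + 4×3 = 23; y_lin[3] = 4×5 + 3×2 + 4×1 + 5×3 = 45; y_lin[4] = 4×3 + 3×5 + 4×2 + 5×1 + 3×3 = 49; y_lin[5] = 3×3 + 4×5 + 5×2 + 3×1 = 42; y_lin[6] = 4×3 + 5×5 + 3×2 = 43; y_lin[7] = 5×3 + 3×5 = 30; y_lin[8] = 3×3 = 9 → [12, 13, 23, 45, 49, 42, 43, 30, 9]. Circular (length 5): y[0] = 4×3 + 3×3 + 4×5 + 5×2 + 3×1 = 54; y[1] = 4×1 + 3×3 + 4×3 + 5×5 + 3×2 = 56; y[2] = 4×2 + 3×1 + 4×3 + 5×3 + 3×5 = 53; y[3] = 4×5 + 3×2 + 4×1 + 5×3 + 3×3 = 54; y[4] = 4×3 + 3×5 + 4×2 + 5×1 + 3×3 = 49 → [54, 56, 53, 54, 49]

Linear: [12, 13, 23, 45, 49, 42, 43, 30, 9], Circular: [54, 56, 53, 54, 49]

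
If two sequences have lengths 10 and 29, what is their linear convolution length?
Linear/full convolution length: m + n - 1 = 10 + 29 - 1 = 38

38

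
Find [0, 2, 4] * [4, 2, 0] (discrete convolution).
y[0] = 0×4 = 0; y[1] = 0×2 + 2×4 = 8; y[2] = 0×0 + 2×2 + 4×4 = 20; y[3] = 2×0 + 4×2 = 8; y[4] = 4×0 = 0

[0, 8, 20, 8, 0]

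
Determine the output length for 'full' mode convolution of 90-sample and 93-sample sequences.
Linear/full convolution length: m + n - 1 = 90 + 93 - 1 = 182

182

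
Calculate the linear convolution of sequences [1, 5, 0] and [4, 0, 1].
y[0] = 1×4 = 4; y[1] = 1×0 + 5×4 = 20; y[2] = 1×1 + 5×0 + 0×4 = 1; y[3] = 5×1 + 0×0 = 5; y[4] = 0×1 = 0

[4, 20, 1, 5, 0]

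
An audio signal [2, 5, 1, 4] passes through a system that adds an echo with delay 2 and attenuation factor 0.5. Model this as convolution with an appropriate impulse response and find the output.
Direct-path + delayed-attenuated-path model → impulse response h = [1, 0, 0.5] (1 at lag 0, 0.5 at lag 2). Output y[n] = x[n] + 0.5·x[n - 2] (with x[n] = 0 outside 0..3): y[0] = 2 + 0.5×0 = 2; y[1] = 5 + 0.5×0 = 5; y[2] = 1 + 0.5×2 = 2.0; y[3] = 4 + 0.5×5 = 6.5; y[4] = 0 + 0.5×1 = 0.5; y[5] = 0 + 0.5×4 = 2.0. So y = [2, 5, 2.0, 6.5, 0.5, 2.0]

[2, 5, 2.0, 6.5, 0.5, 2.0]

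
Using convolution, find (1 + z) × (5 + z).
Ascending coefficients: a = [1, 1], b = [5, 1]. c[0] = 1×5 = 5; c[1] = 1×1 + 1×5 = 6; c[2] = 1×1 = 1. Result coefficients: [5, 6, 1] → 5 + 6z + z^2

5 + 6z + z^2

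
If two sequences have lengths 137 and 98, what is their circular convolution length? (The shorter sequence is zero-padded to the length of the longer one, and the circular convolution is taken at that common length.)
Circular convolution (zero-padding the shorter input) has length max(m, n) = max(137, 98) = 137

137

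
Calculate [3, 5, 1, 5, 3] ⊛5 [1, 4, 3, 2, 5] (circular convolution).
Use y[k] = Σ_j s[j]·t[(k-j) mod 5]. y[0] = 3×1 + 5×5 + 1×2 + 5×3 + 3×4 = 57; y[1] = 3×4 + 5×1 + 1×5 + 5×2 + 3×3 = 41; y[2] = 3×3 + 5×4 + 1×1 + 5×5 + 3×2 = 61; y[3] = 3×2 + 5×3 + 1×4 + 5×1 + 3×5 = 45; y[4] = 3×5 + 5×2 + 1×3 + 5×4 + 3×1 = 51. Result: [57, 41, 61, 45, 51]

[57, 41, 61, 45, 51]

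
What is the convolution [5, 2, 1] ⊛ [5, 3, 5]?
y[0] = 5×5 = 25; y[1] = 5×3 + 2×5 = 25; y[2] = 5×5 + 2×3 + 1×5 = 36; y[3] = 2×5 + 1×3 = 13; y[4] = 1×5 = 5

[25, 25, 36, 13, 5]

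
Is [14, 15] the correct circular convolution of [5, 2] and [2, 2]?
Recompute circular convolution of [5, 2] and [2, 2]: y[0] = 5×2 + 2×2 = 14; y[1] = 5×2 + 2×2 = 14 → [14, 14]. Compare to given [14, 15]: they differ at index 1: given 15, correct 14, so answer: No

No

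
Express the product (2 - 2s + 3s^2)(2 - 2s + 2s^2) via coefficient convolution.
Ascending coefficients: a = [2, -2, 3], b = [2, -2, 2]. c[0] = 2×2 = 4; c[1] = 2×-2 + -2×2 = -8; c[2] = 2×2 + -2×-2 + 3×2 = 14; c[3] = -2×2 + 3×-2 = -10; c[4] = 3×2 = 6. Result coefficients: [4, -8, 14, -10, 6] → 4 - 8s + 14s^2 - 10s^3 + 6s^4

4 - 8s + 14s^2 - 10s^3 + 6s^4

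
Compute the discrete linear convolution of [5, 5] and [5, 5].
y[0] = 5×5 = 25; y[1] = 5×5 + 5×5 = 50; y[2] = 5×5 = 25

[25, 50, 25]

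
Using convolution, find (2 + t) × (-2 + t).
Ascending coefficients: a = [2, 1], b = [-2, 1]. c[0] = 2×-2 = -4; c[1] = 2×1 + 1×-2 = 0; c[2] = 1×1 = 1. Result coefficients: [-4, 0, 1] → -4 + t^2

-4 + t^2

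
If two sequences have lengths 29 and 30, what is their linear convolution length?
Linear/full convolution length: m + n - 1 = 29 + 30 - 1 = 58

58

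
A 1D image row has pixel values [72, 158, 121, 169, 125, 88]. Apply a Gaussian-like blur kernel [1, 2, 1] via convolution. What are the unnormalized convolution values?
Convolve image row [72, 158, 121, 169, 125, 88] with kernel [1, 2, 1]: y[0] = 72×1 = 72; y[1] = 72×2 + 158×1 = 302; y[2] = 72×1 + 158×2 + 121×1 = 509; y[3] = 158×1 + 121×2 + 169×1 = 569; y[4] = 121×1 + 169×2 + 125×1 = 584; y[5] = 169×1 + 125×2 + 88×1 = 507; y[6] = 125×1 + 88×2 = 301; y[7] = 88×1 = 88 → [72, 302, 509, 569, 584, 507, 301, 88]. Normalization factor = sum(kernel) = 4.

[72, 302, 509, 569, 584, 507, 301, 88]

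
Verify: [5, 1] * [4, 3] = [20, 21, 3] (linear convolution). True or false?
Recompute linear convolution of [5, 1] and [4, 3]: y[0] = 5×4 = 20; y[1] = 5×3 + 1×4 = 19; y[2] = 1×3 = 3 → [20, 19, 3]. Compare to given [20, 21, 3]: they differ at index 1: given 21, correct 19, so answer: No

No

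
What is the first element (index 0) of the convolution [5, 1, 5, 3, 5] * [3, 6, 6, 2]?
Use y[k] = Σ_i a[i]·b[k-i] at k=0. y[0] = 5×3 = 15

15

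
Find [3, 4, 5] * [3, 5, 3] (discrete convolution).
y[0] = 3×3 = 9; y[1] = 3×5 + 4×3 = 27; y[2] = 3×3 + 4×5 + 5×3 = 44; y[3] = 4×3 + 5×5 = 37; y[4] = 5×3 = 15

[9, 27, 44, 37, 15]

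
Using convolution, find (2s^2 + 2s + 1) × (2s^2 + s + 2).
Ascending coefficients: a = [1, 2, 2], b = [2, 1, 2]. c[0] = 1×2 = 2; c[1] = 1×1 + 2×2 = 5; c[2] = 1×2 + 2×1 + 2×2 = 8; c[3] = 2×2 + 2×1 = 6; c[4] = 2×2 = 4. Result coefficients: [2, 5, 8, 6, 4] → 4s^4 + 6s^3 + 8s^2 + 5s + 2

4s^4 + 6s^3 + 8s^2 + 5s + 2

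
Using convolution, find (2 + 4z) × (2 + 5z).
Ascending coefficients: a = [2, 4], b = [2, 5]. c[0] = 2×2 = 4; c[1] = 2×5 + 4×2 = 18; c[2] = 4×5 = 20. Result coefficients: [4, 18, 20] → 4 + 18z + 20z^2

4 + 18z + 20z^2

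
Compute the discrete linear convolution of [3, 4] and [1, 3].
y[0] = 3×1 = 3; y[1] = 3×3 + 4×1 = 13; y[2] = 4×3 = 12

[3, 13, 12]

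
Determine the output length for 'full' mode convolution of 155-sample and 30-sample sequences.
Linear/full convolution length: m + n - 1 = 155 + 30 - 1 = 184

184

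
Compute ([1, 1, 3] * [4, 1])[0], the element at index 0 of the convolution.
Use y[k] = Σ_i a[i]·b[k-i] at k=0. y[0] = 1×4 = 4

4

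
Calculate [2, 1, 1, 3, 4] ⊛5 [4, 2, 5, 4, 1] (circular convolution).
Use y[k] = Σ_j x[j]·h[(k-j) mod 5]. y[0] = 2×4 + 1×1 + 1×4 + 3×5 + 4×2 = 36; y[1] = 2×2 + 1×4 + 1×1 + 3×4 + 4×5 = 41; y[2] = 2×5 + 1×2 + 1×4 + 3×1 + 4×4 = 35; y[3] = 2×4 + 1×5 + 1×2 + 3×4 + 4×1 = 31; y[4] = 2×1 + 1×4 + 1×5 + 3×2 + 4×4 = 33. Result: [36, 41, 35, 31, 33]

[36, 41, 35, 31, 33]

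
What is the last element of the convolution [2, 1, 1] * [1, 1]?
Use y[k] = Σ_i a[i]·b[k-i] at k=3. y[3] = 1×1 = 1

1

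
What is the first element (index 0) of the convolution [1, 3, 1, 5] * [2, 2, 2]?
Use y[k] = Σ_i a[i]·b[k-i] at k=0. y[0] = 1×2 = 2

2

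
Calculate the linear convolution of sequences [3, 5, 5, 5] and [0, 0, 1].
y[0] = 3×0 = 0; y[1] = 3×0 + 5×0 = 0; y[2] = 3×1 + 5×0 + 5×0 = 3; y[3] = 5×1 + 5×0 + 5×0 = 5; y[4] = 5×1 + 5×0 = 5; y[5] = 5×1 = 5

[0, 0, 3, 5, 5, 5]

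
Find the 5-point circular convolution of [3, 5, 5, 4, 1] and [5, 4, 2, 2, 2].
Use y[k] = Σ_j a[j]·b[(k-j) mod 5]. y[0] = 3×5 + 5×2 + 5×2 + 4×2 + 1×4 = 47; y[1] = 3×4 + 5×5 + 5×2 + 4×2 + 1×2 = 57; y[2] = 3×2 + 5×4 + 5×5 + 4×2 + 1×2 = 61; y[3] = 3×2 + 5×2 + 5×4 + 4×5 + 1×2 = 58; y[4] = 3×2 + 5×2 + 5×2 + 4×4 + 1×5 = 47. Result: [47, 57, 61, 58, 47]

[47, 57, 61, 58, 47]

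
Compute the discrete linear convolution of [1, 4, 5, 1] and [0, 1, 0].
y[0] = 1×0 = 0; y[1] = 1×1 + 4×0 = 1; y[2] = 1×0 + 4×1 + 5×0 = 4; y[3] = 4×0 + 5×1 + 1×0 = 5; y[4] = 5×0 + 1×1 = 1; y[5] = 1×0 = 0

[0, 1, 4, 5, 1, 0]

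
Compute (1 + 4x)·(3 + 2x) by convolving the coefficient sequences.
Ascending coefficients: a = [1, 4], b = [3, 2]. c[0] = 1×3 = 3; c[1] = 1×2 + 4×3 = 14; c[2] = 4×2 = 8. Result coefficients: [3, 14, 8] → 3 + 14x + 8x^2

3 + 14x + 8x^2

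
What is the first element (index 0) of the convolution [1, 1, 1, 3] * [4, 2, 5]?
Use y[k] = Σ_i a[i]·b[k-i] at k=0. y[0] = 1×4 = 4

4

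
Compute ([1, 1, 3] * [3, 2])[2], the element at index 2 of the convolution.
Use y[k] = Σ_i a[i]·b[k-i] at k=2. y[2] = 1×2 + 3×3 = 11

11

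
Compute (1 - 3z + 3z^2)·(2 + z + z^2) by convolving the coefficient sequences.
Ascending coefficients: a = [1, -3, 3], b = [2, 1, 1]. c[0] = 1×2 = 2; c[1] = 1×1 + -3×2 = -5; c[2] = 1×1 + -3×1 + 3×2 = 4; c[3] = -3×1 + 3×1 = 0; c[4] = 3×1 = 3. Result coefficients: [2, -5, 4, 0, 3] → 2 - 5z + 4z^2 + 3z^4

2 - 5z + 4z^2 + 3z^4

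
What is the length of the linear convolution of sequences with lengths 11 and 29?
Linear/full convolution length: m + n - 1 = 11 + 29 - 1 = 39

39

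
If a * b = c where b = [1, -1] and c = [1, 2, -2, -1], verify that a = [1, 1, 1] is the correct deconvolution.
Forward-compute [1, 1, 1] * [1, -1]: c[0] = 1×1 = 1; c[1] = 1×-1 + 1×1 = 0; c[2] = 1×-1 + 1×1 = 0; c[3] = 1×-1 = -1 → [1, 0, 0, -1]. Does not match given c = [1, 2, -2, -1].

Not verified. [1, 1, 1] * [1, -1] = [1, 0, 0, -1], which differs from [1, 2, -2, -1] at index 1.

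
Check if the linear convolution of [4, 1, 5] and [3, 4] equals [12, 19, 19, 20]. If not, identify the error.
Recompute linear convolution of [4, 1, 5] and [3, 4]: y[0] = 4×3 = 12; y[1] = 4×4 + 1×3 = 19; y[2] = 1×4 + 5×3 = 19; y[3] = 5×4 = 20 → [12, 19, 19, 20]. Given [12, 19, 19, 20] matches, so answer: Yes

Yes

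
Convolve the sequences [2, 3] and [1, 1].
y[0] = 2×1 = 2; y[1] = 2×1 + 3×1 = 5; y[2] = 3×1 = 3

[2, 5, 3]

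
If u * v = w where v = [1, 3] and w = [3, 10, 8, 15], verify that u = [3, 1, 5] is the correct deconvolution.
Forward-compute [3, 1, 5] * [1, 3]: w[0] = 3×1 = 3; w[1] = 3×3 + 1×1 = 10; w[2] = 1×3 + 5×1 = 8; w[3] = 5×3 = 15 → [3, 10, 8, 15]. Matches given w = [3, 10, 8, 15], so verified.

Verified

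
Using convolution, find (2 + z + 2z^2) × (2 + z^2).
Ascending coefficients: a = [2, 1, 2], b = [2, 0, 1]. c[0] = 2×2 = 4; c[1] = 2×0 + 1×2 = 2; c[2] = 2×1 + 1×0 + 2×2 = 6; c[3] = 1×1 + 2×0 = 1; c[4] = 2×1 = 2. Result coefficients: [4, 2, 6, 1, 2] → 4 + 2z + 6z^2 + z^3 + 2z^4

4 + 2z + 6z^2 + z^3 + 2z^4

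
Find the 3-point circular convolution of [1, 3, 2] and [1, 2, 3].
Use y[k] = Σ_j u[j]·v[(k-j) mod 3]. y[0] = 1×1 + 3×3 + 2×2 = 14; y[1] = 1×2 + 3×1 + 2×3 = 11; y[2] = 1×3 + 3×2 + 2×1 = 11. Result: [14, 11, 11]

[14, 11, 11]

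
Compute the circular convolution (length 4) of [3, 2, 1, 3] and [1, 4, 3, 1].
Use y[k] = Σ_j f[j]·g[(k-j) mod 4]. y[0] = 3×1 + 2×1 + 1×3 + 3×4 = 20; y[1] = 3×4 + 2×1 + 1×1 + 3×3 = 24; y[2] = 3×3 + 2×4 + 1×1 + 3×1 = 21; y[3] = 3×1 + 2×3 + 1×4 + 3×1 = 16. Result: [20, 24, 21, 16]

[20, 24, 21, 16]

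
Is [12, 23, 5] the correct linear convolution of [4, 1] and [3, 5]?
Recompute linear convolution of [4, 1] and [3, 5]: y[0] = 4×3 = 12; y[1] = 4×5 + 1×3 = 23; y[2] = 1×5 = 5 → [12, 23, 5]. Given [12, 23, 5] matches, so answer: Yes

Yes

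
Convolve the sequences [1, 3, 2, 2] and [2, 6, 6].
y[0] = 1×2 = 2; y[1] = 1×6 + 3×2 = 12; y[2] = 1×6 + 3×6 + 2×2 = 28; y[3] = 3×6 + 2×6 + 2×2 = 34; y[4] = 2×6 + 2×6 = 24; y[5] = 2×6 = 12

[2, 12, 28, 34, 24, 12]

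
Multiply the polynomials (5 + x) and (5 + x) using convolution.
Ascending coefficients: a = [5, 1], b = [5, 1]. c[0] = 5×5 = 25; c[1] = 5×1 + 1×5 = 10; c[2] = 1×1 = 1. Result coefficients: [25, 10, 1] → 25 + 10x + x^2

25 + 10x + x^2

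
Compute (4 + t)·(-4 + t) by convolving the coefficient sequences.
Ascending coefficients: a = [4, 1], b = [-4, 1]. c[0] = 4×-4 = -16; c[1] = 4×1 + 1×-4 = 0; c[2] = 1×1 = 1. Result coefficients: [-16, 0, 1] → -16 + t^2

-16 + t^2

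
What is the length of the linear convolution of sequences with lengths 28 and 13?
Linear/full convolution length: m + n - 1 = 28 + 13 - 1 = 40

40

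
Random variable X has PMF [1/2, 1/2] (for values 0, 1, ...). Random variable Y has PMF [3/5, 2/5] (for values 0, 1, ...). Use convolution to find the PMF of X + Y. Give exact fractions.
P(X+Y=k) = Σ_i P(X=i)·P(Y=k-i) — a convolution of [1/2, 1/2] and [3/5, 2/5]. P(X+Y=0) = (1/2)×(3/5) = 3/10; P(X+Y=1) = (1/2)×(2/5) + (1/2)×(3/5) = 1/5 + 3/10 = 1/2; P(X+Y=2) = (1/2)×(2/5) = 1/5. PMF: [3/10, 1/2, 1/5] (sums to 1 ✓)

[3/10, 1/2, 1/5]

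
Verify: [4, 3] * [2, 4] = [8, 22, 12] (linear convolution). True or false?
Recompute linear convolution of [4, 3] and [2, 4]: y[0] = 4×2 = 8; y[1] = 4×4 + 3×2 = 22; y[2] = 3×4 = 12 → [8, 22, 12]. Given [8, 22, 12] matches, so answer: Yes

Yes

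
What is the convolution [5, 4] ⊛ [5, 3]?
y[0] = 5×5 = 25; y[1] = 5×3 + 4×5 = 35; y[2] = 4×3 = 12

[25, 35, 12]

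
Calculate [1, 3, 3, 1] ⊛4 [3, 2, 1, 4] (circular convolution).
Use y[k] = Σ_j f[j]·g[(k-j) mod 4]. y[0] = 1×3 + 3×4 + 3×1 + 1×2 = 20; y[1] = 1×2 + 3×3 + 3×4 + 1×1 = 24; y[2] = 1×1 + 3×2 + 3×3 + 1×4 = 20; y[3] = 1×4 + 3×1 + 3×2 + 1×3 = 16. Result: [20, 24, 20, 16]

[20, 24, 20, 16]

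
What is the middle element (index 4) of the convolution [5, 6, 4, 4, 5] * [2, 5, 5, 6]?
Use y[k] = Σ_i a[i]·b[k-i] at k=4. y[4] = 6×6 + 4×5 + 4×5 + 5×2 = 86

86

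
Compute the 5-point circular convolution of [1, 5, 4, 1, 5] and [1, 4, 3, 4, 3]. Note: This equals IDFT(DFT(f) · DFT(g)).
Either evaluate y[k] = Σ_j f[j]·g[(k-j) mod 5] directly, or use IDFT(DFT(f) · DFT(g)). y[0] = 1×1 + 5×3 + 4×4 + 1×3 + 5×4 = 55; y[1] = 1×4 + 5×1 + 4×3 + 1×4 + 5×3 = 40; y[2] = 1×3 + 5×4 + 4×1 + 1×3 + 5×4 = 50; y[3] = 1×4 + 5×3 + 4×4 + 1×1 + 5×3 = 51; y[4] = 1×3 + 5×4 + 4×3 + 1×4 + 5×1 = 44. Result: [55, 40, 50, 51, 44]

[55, 40, 50, 51, 44]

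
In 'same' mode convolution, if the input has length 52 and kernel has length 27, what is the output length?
'Same' mode returns an output with the same length as the input: 52

52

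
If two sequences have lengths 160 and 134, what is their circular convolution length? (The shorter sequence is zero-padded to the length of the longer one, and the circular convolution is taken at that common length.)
Circular convolution (zero-padding the shorter input) has length max(m, n) = max(160, 134) = 160

160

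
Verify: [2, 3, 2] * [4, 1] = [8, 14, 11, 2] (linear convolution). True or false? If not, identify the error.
Recompute linear convolution of [2, 3, 2] and [4, 1]: y[0] = 2×4 = 8; y[1] = 2×1 + 3×4 = 14; y[2] = 3×1 + 2×4 = 11; y[3] = 2×1 = 2 → [8, 14, 11, 2]. Given [8, 14, 11, 2] matches, so answer: Yes

Yes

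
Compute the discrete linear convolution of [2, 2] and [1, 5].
y[0] = 2×1 = 2; y[1] = 2×5 + 2×1 = 12; y[2] = 2×5 = 10

[2, 12, 10]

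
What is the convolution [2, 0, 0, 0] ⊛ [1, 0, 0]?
y[0] = 2×1 = 2; y[1] = 2×0 + 0×1 = 0; y[2] = 2×0 + 0×0 + 0×1 = 0; y[3] = 0×0 + 0×0 + 0×1 = 0; y[4] = 0×0 + 0×0 = 0; y[5] = 0×0 = 0

[2, 0, 0, 0, 0, 0]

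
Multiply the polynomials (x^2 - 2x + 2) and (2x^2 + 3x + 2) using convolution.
Ascending coefficients: a = [2, -2, 1], b = [2, 3, 2]. c[0] = 2×2 = 4; c[1] = 2×3 + -2×2 = 2; c[2] = 2×2 + -2×3 + 1×2 = 0; c[3] = -2×2 + 1×3 = -1; c[4] = 1×2 = 2. Result coefficients: [4, 2, 0, -1, 2] → 2x^4 - x^3 + 2x + 4

2x^4 - x^3 + 2x + 4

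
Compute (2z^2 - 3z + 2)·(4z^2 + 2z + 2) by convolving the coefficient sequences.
Ascending coefficients: a = [2, -3, 2], b = [2, 2, 4]. c[0] = 2×2 = 4; c[1] = 2×2 + -3×2 = -2; c[2] = 2×4 + -3×2 + 2×2 = 6; c[3] = -3×4 + 2×2 = -8; c[4] = 2×4 = 8. Result coefficients: [4, -2, 6, -8, 8] → 8z^4 - 8z^3 + 6z^2 - 2z + 4

8z^4 - 8z^3 + 6z^2 - 2z + 4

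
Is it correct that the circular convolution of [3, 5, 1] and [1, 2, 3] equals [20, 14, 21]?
Recompute circular convolution of [3, 5, 1] and [1, 2, 3]: y[0] = 3×1 + 5×3 + 1×2 = 20; y[1] = 3×2 + 5×1 + 1×3 = 14; y[2] = 3×3 + 5×2 + 1×1 = 20 → [20, 14, 20]. Compare to given [20, 14, 21]: they differ at index 2: given 21, correct 20, so answer: No

No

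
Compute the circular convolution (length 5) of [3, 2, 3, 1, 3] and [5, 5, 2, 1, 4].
Use y[k] = Σ_j u[j]·v[(k-j) mod 5]. y[0] = 3×5 + 2×4 + 3×1 + 1×2 + 3×5 = 43; y[1] = 3×5 + 2×5 + 3×4 + 1×1 + 3×2 = 44; y[2] = 3×2 + 2×5 + 3×5 + 1×4 + 3×1 = 38; y[3] = 3×1 + 2×2 + 3×5 + 1×5 + 3×4 = 39; y[4] = 3×4 + 2×1 + 3×2 + 1×5 + 3×5 = 40. Result: [43, 44, 38, 39, 40]

[43, 44, 38, 39, 40]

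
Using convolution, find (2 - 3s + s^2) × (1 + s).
Ascending coefficients: a = [2, -3, 1], b = [1, 1]. c[0] = 2×1 = 2; c[1] = 2×1 + -3×1 = -1; c[2] = -3×1 + 1×1 = -2; c[3] = 1×1 = 1. Result coefficients: [2, -1, -2, 1] → 2 - s - 2s^2 + s^3

2 - s - 2s^2 + s^3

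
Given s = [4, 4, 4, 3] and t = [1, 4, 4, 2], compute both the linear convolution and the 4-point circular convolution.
Linear: y_lin[0] = 4×1 = 4; y_lin[1] = 4×4 + 4×1 = 20; y_lin[2] = 4×4 + 4×4 + 4×1 = 36; y_lin[3] = 4×2 + 4×4 + 4×4 + 3×1 = 43; y_lin[4] = 4×2 + 4×4 + 3×4 = 36; y_lin[5] = 4×2 + 3×4 = 20; y_lin[6] = 3×2 = 6 → [4, 20, 36, 43, 36, 20, 6]. Circular (length 4): y[0] = 4×1 + 4×2 + 4×4 + 3×4 = 40; y[1] = 4×4 + 4×1 + 4×2 + 3×4 = 40; y[2] = 4×4 + 4×4 + 4×1 + 3×2 = 42; y[3] = 4×2 + 4×4 + 4×4 + 3×1 = 43 → [40, 40, 42, 43]

Linear: [4, 20, 36, 43, 36, 20, 6], Circular: [40, 40, 42, 43]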